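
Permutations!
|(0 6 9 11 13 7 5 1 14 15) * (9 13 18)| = 24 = |(0 6 13 7 5 1 14 15)(9 11 18)|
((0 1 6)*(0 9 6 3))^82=(9)(0 1 3)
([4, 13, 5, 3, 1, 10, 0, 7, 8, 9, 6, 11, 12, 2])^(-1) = (0 6 10 5 2 13 1 4)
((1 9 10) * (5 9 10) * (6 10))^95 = (1 10 6)(5 9)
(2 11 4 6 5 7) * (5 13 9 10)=(2 11 4 6 13 9 10 5 7)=[0, 1, 11, 3, 6, 7, 13, 2, 8, 10, 5, 4, 12, 9]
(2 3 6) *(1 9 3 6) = (1 9 3)(2 6) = [0, 9, 6, 1, 4, 5, 2, 7, 8, 3]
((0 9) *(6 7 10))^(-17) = (0 9)(6 7 10)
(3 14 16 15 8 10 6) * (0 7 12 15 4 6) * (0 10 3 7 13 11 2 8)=(0 13 11 2 8 3 14 16 4 6 7 12 15)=[13, 1, 8, 14, 6, 5, 7, 12, 3, 9, 10, 2, 15, 11, 16, 0, 4]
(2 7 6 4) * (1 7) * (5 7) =[0, 5, 1, 3, 2, 7, 4, 6] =(1 5 7 6 4 2)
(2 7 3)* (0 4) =[4, 1, 7, 2, 0, 5, 6, 3] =(0 4)(2 7 3)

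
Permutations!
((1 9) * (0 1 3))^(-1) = (0 3 9 1)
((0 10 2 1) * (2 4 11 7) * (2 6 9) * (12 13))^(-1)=((0 10 4 11 7 6 9 2 1)(12 13))^(-1)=(0 1 2 9 6 7 11 4 10)(12 13)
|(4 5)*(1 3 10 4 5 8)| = |(1 3 10 4 8)| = 5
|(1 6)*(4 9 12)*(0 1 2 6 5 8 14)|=30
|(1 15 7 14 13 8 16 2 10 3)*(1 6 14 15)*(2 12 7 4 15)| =10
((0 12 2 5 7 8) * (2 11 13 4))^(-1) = (0 8 7 5 2 4 13 11 12)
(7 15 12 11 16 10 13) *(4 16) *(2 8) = (2 8)(4 16 10 13 7 15 12 11) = [0, 1, 8, 3, 16, 5, 6, 15, 2, 9, 13, 4, 11, 7, 14, 12, 10]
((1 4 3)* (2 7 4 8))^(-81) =((1 8 2 7 4 3))^(-81) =(1 7)(2 3)(4 8)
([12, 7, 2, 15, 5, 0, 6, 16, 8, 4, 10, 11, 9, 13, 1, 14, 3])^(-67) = (0 4 12 5 9)(1 14 15 3 16 7)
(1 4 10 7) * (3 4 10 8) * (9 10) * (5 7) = (1 9 10 5 7)(3 4 8) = [0, 9, 2, 4, 8, 7, 6, 1, 3, 10, 5]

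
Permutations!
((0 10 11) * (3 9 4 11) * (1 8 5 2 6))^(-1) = ((0 10 3 9 4 11)(1 8 5 2 6))^(-1) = (0 11 4 9 3 10)(1 6 2 5 8)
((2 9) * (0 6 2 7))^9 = (0 7 9 2 6)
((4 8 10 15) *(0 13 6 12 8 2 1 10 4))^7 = (0 1 8 13 10 4 6 15 2 12)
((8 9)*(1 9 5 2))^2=(1 8 2 9 5)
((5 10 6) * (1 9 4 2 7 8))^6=((1 9 4 2 7 8)(5 10 6))^6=(10)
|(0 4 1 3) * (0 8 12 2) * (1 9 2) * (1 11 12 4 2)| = 10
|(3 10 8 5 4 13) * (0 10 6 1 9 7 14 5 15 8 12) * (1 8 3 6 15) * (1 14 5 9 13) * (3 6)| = 33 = |(0 10 12)(1 13 3 15 6 8 14 9 7 5 4)|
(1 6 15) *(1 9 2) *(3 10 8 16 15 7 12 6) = (1 3 10 8 16 15 9 2)(6 7 12) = [0, 3, 1, 10, 4, 5, 7, 12, 16, 2, 8, 11, 6, 13, 14, 9, 15]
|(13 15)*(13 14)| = 3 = |(13 15 14)|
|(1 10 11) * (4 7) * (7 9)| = 3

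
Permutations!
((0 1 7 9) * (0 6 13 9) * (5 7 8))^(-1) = (0 7 5 8 1)(6 9 13)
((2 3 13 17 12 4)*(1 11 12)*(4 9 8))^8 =((1 11 12 9 8 4 2 3 13 17))^8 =(1 13 2 8 12)(3 4 9 11 17)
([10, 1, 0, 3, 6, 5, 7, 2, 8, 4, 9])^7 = (10)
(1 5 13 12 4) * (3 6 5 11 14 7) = (1 11 14 7 3 6 5 13 12 4) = [0, 11, 2, 6, 1, 13, 5, 3, 8, 9, 10, 14, 4, 12, 7]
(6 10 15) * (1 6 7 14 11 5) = (1 6 10 15 7 14 11 5) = [0, 6, 2, 3, 4, 1, 10, 14, 8, 9, 15, 5, 12, 13, 11, 7]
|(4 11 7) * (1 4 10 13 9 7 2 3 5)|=12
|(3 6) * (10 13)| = 2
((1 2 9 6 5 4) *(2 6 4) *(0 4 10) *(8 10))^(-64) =(0 10 8 9 2 5 6 1 4) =((0 4 1 6 5 2 9 8 10))^(-64)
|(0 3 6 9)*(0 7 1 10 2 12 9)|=|(0 3 6)(1 10 2 12 9 7)|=6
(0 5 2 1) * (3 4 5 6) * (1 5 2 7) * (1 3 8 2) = (0 6 8 2 5 7 3 4 1) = [6, 0, 5, 4, 1, 7, 8, 3, 2]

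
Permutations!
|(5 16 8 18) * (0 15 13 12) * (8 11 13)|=|(0 15 8 18 5 16 11 13 12)|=9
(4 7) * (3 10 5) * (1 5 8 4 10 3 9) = (1 5 9)(4 7 10 8) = [0, 5, 2, 3, 7, 9, 6, 10, 4, 1, 8]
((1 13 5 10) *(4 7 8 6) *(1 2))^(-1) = (1 2 10 5 13)(4 6 8 7)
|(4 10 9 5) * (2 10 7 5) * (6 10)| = |(2 6 10 9)(4 7 5)| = 12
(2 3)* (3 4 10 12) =[0, 1, 4, 2, 10, 5, 6, 7, 8, 9, 12, 11, 3] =(2 4 10 12 3)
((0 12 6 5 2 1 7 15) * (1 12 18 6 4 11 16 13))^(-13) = (18)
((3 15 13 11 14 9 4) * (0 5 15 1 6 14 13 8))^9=(0 5 15 8)(1 9)(3 14)(4 6)(11 13)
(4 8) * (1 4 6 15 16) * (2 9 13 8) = (1 4 2 9 13 8 6 15 16) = [0, 4, 9, 3, 2, 5, 15, 7, 6, 13, 10, 11, 12, 8, 14, 16, 1]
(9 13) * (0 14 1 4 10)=(0 14 1 4 10)(9 13)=[14, 4, 2, 3, 10, 5, 6, 7, 8, 13, 0, 11, 12, 9, 1]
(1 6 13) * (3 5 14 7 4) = (1 6 13)(3 5 14 7 4) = [0, 6, 2, 5, 3, 14, 13, 4, 8, 9, 10, 11, 12, 1, 7]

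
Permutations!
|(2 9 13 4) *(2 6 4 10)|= 4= |(2 9 13 10)(4 6)|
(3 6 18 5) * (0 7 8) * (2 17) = [7, 1, 17, 6, 4, 3, 18, 8, 0, 9, 10, 11, 12, 13, 14, 15, 16, 2, 5] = (0 7 8)(2 17)(3 6 18 5)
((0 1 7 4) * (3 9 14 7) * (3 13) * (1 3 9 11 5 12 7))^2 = (0 11 12 4 3 5 7)(1 9)(13 14)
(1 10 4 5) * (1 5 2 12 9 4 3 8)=(1 10 3 8)(2 12 9 4)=[0, 10, 12, 8, 2, 5, 6, 7, 1, 4, 3, 11, 9]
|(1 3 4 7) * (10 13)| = |(1 3 4 7)(10 13)| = 4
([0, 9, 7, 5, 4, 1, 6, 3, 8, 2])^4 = (1 3 2)(5 7 9)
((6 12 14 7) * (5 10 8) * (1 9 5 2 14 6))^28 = (1 8)(2 9)(5 14)(7 10)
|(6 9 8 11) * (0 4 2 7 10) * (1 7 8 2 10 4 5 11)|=11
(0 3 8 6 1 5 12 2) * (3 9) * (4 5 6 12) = (0 9 3 8 12 2)(1 6)(4 5) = [9, 6, 0, 8, 5, 4, 1, 7, 12, 3, 10, 11, 2]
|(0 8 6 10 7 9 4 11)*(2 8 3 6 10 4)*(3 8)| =10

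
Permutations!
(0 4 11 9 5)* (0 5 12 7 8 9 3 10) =(0 4 11 3 10)(7 8 9 12) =[4, 1, 2, 10, 11, 5, 6, 8, 9, 12, 0, 3, 7]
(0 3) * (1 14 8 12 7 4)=(0 3)(1 14 8 12 7 4)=[3, 14, 2, 0, 1, 5, 6, 4, 12, 9, 10, 11, 7, 13, 8]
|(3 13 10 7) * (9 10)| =5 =|(3 13 9 10 7)|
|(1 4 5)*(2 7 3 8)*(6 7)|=|(1 4 5)(2 6 7 3 8)|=15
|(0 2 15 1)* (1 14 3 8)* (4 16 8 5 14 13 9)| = 9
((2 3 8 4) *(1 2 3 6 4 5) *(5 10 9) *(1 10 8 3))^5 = (1 2 6 4)(5 9 10)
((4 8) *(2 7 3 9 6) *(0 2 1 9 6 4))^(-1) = (0 8 4 9 1 6 3 7 2) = ((0 2 7 3 6 1 9 4 8))^(-1)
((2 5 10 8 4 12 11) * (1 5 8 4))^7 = ((1 5 10 4 12 11 2 8))^7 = (1 8 2 11 12 4 10 5)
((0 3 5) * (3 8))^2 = (0 3)(5 8)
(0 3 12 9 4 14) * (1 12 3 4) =[4, 12, 2, 3, 14, 5, 6, 7, 8, 1, 10, 11, 9, 13, 0] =(0 4 14)(1 12 9)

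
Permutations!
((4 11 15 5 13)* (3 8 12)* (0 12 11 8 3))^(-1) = (0 12)(4 13 5 15 11 8)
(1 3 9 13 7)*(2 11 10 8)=(1 3 9 13 7)(2 11 10 8)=[0, 3, 11, 9, 4, 5, 6, 1, 2, 13, 8, 10, 12, 7]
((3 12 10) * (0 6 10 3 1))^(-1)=((0 6 10 1)(3 12))^(-1)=(0 1 10 6)(3 12)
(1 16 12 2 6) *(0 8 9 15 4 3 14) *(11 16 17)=(0 8 9 15 4 3 14)(1 17 11 16 12 2 6)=[8, 17, 6, 14, 3, 5, 1, 7, 9, 15, 10, 16, 2, 13, 0, 4, 12, 11]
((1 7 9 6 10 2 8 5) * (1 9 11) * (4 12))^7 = (1 7 11)(2 8 5 9 6 10)(4 12)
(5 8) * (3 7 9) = (3 7 9)(5 8) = [0, 1, 2, 7, 4, 8, 6, 9, 5, 3]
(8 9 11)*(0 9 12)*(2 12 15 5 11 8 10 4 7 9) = [2, 1, 12, 3, 7, 11, 6, 9, 15, 8, 4, 10, 0, 13, 14, 5] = (0 2 12)(4 7 9 8 15 5 11 10)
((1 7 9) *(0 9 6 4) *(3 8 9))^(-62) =((0 3 8 9 1 7 6 4))^(-62) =(0 8 1 6)(3 9 7 4)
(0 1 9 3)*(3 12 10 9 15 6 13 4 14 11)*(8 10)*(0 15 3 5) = (0 1 3 15 6 13 4 14 11 5)(8 10 9 12) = [1, 3, 2, 15, 14, 0, 13, 7, 10, 12, 9, 5, 8, 4, 11, 6]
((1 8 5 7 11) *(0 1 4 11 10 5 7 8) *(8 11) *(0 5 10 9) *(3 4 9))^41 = (0 1 5 11 9)(3 4 8 7)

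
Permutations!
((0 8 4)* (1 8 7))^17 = (0 1 4 7 8)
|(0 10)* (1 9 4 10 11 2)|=|(0 11 2 1 9 4 10)|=7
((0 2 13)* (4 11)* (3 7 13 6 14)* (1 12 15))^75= ((0 2 6 14 3 7 13)(1 12 15)(4 11))^75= (15)(0 7 14 2 13 3 6)(4 11)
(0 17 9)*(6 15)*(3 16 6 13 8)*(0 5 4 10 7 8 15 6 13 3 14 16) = (0 17 9 5 4 10 7 8 14 16 13 15 3) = [17, 1, 2, 0, 10, 4, 6, 8, 14, 5, 7, 11, 12, 15, 16, 3, 13, 9]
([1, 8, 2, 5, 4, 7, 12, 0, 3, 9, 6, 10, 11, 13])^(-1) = [7, 0, 2, 8, 4, 3, 10, 5, 1, 9, 11, 12, 6, 13]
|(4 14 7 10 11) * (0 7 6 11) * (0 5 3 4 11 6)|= 7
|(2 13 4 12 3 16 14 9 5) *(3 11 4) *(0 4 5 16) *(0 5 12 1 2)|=|(0 4 1 2 13 3 5)(9 16 14)(11 12)|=42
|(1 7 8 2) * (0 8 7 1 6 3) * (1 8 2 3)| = 6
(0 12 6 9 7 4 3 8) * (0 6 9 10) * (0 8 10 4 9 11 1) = (0 12 11 1)(3 10 8 6 4)(7 9) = [12, 0, 2, 10, 3, 5, 4, 9, 6, 7, 8, 1, 11]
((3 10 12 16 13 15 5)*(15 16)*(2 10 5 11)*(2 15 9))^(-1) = (2 9 12 10)(3 5)(11 15)(13 16)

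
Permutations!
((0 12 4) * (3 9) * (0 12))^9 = ((3 9)(4 12))^9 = (3 9)(4 12)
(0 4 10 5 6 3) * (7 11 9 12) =(0 4 10 5 6 3)(7 11 9 12) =[4, 1, 2, 0, 10, 6, 3, 11, 8, 12, 5, 9, 7]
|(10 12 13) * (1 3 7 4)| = 12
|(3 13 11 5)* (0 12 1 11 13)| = |(13)(0 12 1 11 5 3)| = 6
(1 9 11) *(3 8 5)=(1 9 11)(3 8 5)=[0, 9, 2, 8, 4, 3, 6, 7, 5, 11, 10, 1]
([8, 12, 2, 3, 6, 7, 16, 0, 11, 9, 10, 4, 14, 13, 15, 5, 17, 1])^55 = [4, 15, 2, 3, 17, 8, 1, 11, 6, 9, 10, 16, 5, 13, 7, 0, 12, 14]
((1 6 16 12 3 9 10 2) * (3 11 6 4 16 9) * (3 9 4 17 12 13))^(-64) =(1 3 6)(2 13 11)(4 17 9)(10 16 12)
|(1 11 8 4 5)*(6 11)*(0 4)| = 7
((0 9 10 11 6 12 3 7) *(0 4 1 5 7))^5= (0 12 11 9 3 6 10)(1 5 7 4)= ((0 9 10 11 6 12 3)(1 5 7 4))^5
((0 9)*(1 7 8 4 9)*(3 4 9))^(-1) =(0 9 8 7 1)(3 4)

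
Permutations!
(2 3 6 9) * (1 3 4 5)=(1 3 6 9 2 4 5)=[0, 3, 4, 6, 5, 1, 9, 7, 8, 2]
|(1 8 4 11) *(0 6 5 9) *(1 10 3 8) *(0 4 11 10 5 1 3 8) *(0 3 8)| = 9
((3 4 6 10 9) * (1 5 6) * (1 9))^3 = ((1 5 6 10)(3 4 9))^3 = (1 10 6 5)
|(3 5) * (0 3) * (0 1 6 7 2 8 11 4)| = |(0 3 5 1 6 7 2 8 11 4)| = 10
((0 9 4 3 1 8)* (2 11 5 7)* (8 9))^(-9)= (0 8)(1 3 4 9)(2 7 5 11)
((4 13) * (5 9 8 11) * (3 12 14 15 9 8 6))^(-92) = ((3 12 14 15 9 6)(4 13)(5 8 11))^(-92) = (3 9 14)(5 8 11)(6 15 12)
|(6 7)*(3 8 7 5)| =5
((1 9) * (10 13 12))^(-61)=(1 9)(10 12 13)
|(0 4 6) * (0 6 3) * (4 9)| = |(0 9 4 3)| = 4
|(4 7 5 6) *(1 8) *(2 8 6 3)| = 8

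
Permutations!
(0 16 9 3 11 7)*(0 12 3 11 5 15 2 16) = (2 16 9 11 7 12 3 5 15) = [0, 1, 16, 5, 4, 15, 6, 12, 8, 11, 10, 7, 3, 13, 14, 2, 9]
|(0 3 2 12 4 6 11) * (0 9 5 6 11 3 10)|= |(0 10)(2 12 4 11 9 5 6 3)|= 8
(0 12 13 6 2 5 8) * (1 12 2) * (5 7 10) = (0 2 7 10 5 8)(1 12 13 6) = [2, 12, 7, 3, 4, 8, 1, 10, 0, 9, 5, 11, 13, 6]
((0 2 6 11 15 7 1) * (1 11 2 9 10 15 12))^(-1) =((0 9 10 15 7 11 12 1)(2 6))^(-1) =(0 1 12 11 7 15 10 9)(2 6)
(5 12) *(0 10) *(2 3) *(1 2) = [10, 2, 3, 1, 4, 12, 6, 7, 8, 9, 0, 11, 5] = (0 10)(1 2 3)(5 12)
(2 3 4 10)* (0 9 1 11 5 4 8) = [9, 11, 3, 8, 10, 4, 6, 7, 0, 1, 2, 5] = (0 9 1 11 5 4 10 2 3 8)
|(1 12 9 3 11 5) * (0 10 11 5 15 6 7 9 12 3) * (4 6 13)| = |(0 10 11 15 13 4 6 7 9)(1 3 5)| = 9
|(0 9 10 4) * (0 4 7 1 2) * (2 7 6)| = 10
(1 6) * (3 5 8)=(1 6)(3 5 8)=[0, 6, 2, 5, 4, 8, 1, 7, 3]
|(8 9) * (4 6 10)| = |(4 6 10)(8 9)| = 6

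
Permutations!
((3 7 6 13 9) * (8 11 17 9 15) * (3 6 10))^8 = ((3 7 10)(6 13 15 8 11 17 9))^8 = (3 10 7)(6 13 15 8 11 17 9)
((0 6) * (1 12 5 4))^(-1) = (0 6)(1 4 5 12)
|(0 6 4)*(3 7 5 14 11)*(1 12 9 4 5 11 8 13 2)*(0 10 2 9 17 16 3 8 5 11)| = 30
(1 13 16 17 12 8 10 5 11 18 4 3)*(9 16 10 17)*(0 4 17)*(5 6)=[4, 13, 2, 1, 3, 11, 5, 7, 0, 16, 6, 18, 8, 10, 14, 15, 9, 12, 17]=(0 4 3 1 13 10 6 5 11 18 17 12 8)(9 16)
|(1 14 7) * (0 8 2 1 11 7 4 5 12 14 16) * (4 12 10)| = 30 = |(0 8 2 1 16)(4 5 10)(7 11)(12 14)|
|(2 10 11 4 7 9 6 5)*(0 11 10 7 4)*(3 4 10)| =30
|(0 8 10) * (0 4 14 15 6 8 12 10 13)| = |(0 12 10 4 14 15 6 8 13)| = 9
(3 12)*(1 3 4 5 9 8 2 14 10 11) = (1 3 12 4 5 9 8 2 14 10 11) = [0, 3, 14, 12, 5, 9, 6, 7, 2, 8, 11, 1, 4, 13, 10]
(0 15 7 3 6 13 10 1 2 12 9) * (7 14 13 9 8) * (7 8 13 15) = (0 7 3 6 9)(1 2 12 13 10)(14 15) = [7, 2, 12, 6, 4, 5, 9, 3, 8, 0, 1, 11, 13, 10, 15, 14]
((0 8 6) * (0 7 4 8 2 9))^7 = (0 2 9)(4 7 6 8)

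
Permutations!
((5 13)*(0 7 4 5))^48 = (0 5 7 13 4)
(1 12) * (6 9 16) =[0, 12, 2, 3, 4, 5, 9, 7, 8, 16, 10, 11, 1, 13, 14, 15, 6] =(1 12)(6 9 16)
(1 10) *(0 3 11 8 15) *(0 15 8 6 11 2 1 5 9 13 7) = [3, 10, 1, 2, 4, 9, 11, 0, 8, 13, 5, 6, 12, 7, 14, 15] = (15)(0 3 2 1 10 5 9 13 7)(6 11)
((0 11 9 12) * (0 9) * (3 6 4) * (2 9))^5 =(0 11)(2 12 9)(3 4 6)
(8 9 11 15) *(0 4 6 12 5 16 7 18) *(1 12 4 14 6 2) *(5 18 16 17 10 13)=(0 14 6 4 2 1 12 18)(5 17 10 13)(7 16)(8 9 11 15)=[14, 12, 1, 3, 2, 17, 4, 16, 9, 11, 13, 15, 18, 5, 6, 8, 7, 10, 0]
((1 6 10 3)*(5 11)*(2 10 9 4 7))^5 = ((1 6 9 4 7 2 10 3)(5 11))^5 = (1 2 9 3 7 6 10 4)(5 11)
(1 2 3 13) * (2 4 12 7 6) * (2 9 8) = (1 4 12 7 6 9 8 2 3 13) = [0, 4, 3, 13, 12, 5, 9, 6, 2, 8, 10, 11, 7, 1]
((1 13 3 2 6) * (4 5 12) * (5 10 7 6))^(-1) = ((1 13 3 2 5 12 4 10 7 6))^(-1) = (1 6 7 10 4 12 5 2 3 13)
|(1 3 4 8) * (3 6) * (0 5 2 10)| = 20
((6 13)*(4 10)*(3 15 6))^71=((3 15 6 13)(4 10))^71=(3 13 6 15)(4 10)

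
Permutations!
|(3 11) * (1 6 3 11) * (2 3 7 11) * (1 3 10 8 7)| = |(1 6)(2 10 8 7 11)| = 10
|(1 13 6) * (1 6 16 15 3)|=5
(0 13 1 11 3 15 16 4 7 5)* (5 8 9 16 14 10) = [13, 11, 2, 15, 7, 0, 6, 8, 9, 16, 5, 3, 12, 1, 10, 14, 4] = (0 13 1 11 3 15 14 10 5)(4 7 8 9 16)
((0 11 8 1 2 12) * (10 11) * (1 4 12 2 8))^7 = ((0 10 11 1 8 4 12))^7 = (12)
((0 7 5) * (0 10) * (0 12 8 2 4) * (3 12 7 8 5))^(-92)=((0 8 2 4)(3 12 5 10 7))^(-92)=(3 10 12 7 5)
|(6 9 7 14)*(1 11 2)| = |(1 11 2)(6 9 7 14)| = 12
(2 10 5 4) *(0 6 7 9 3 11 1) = [6, 0, 10, 11, 2, 4, 7, 9, 8, 3, 5, 1] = (0 6 7 9 3 11 1)(2 10 5 4)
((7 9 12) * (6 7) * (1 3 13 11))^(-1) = (1 11 13 3)(6 12 9 7)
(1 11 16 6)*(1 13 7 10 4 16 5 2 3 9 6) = [0, 11, 3, 9, 16, 2, 13, 10, 8, 6, 4, 5, 12, 7, 14, 15, 1] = (1 11 5 2 3 9 6 13 7 10 4 16)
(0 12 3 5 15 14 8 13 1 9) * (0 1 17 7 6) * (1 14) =(0 12 3 5 15 1 9 14 8 13 17 7 6) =[12, 9, 2, 5, 4, 15, 0, 6, 13, 14, 10, 11, 3, 17, 8, 1, 16, 7]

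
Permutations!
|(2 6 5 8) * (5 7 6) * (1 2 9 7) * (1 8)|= 12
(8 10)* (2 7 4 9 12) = [0, 1, 7, 3, 9, 5, 6, 4, 10, 12, 8, 11, 2] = (2 7 4 9 12)(8 10)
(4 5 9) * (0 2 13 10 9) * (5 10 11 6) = [2, 1, 13, 3, 10, 0, 5, 7, 8, 4, 9, 6, 12, 11] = (0 2 13 11 6 5)(4 10 9)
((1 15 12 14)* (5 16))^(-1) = (1 14 12 15)(5 16)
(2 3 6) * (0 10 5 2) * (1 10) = (0 1 10 5 2 3 6) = [1, 10, 3, 6, 4, 2, 0, 7, 8, 9, 5]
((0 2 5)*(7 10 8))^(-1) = (0 5 2)(7 8 10)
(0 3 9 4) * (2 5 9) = [3, 1, 5, 2, 0, 9, 6, 7, 8, 4] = (0 3 2 5 9 4)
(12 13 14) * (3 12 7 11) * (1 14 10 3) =(1 14 7 11)(3 12 13 10) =[0, 14, 2, 12, 4, 5, 6, 11, 8, 9, 3, 1, 13, 10, 7]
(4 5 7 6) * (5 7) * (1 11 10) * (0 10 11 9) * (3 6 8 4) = (11)(0 10 1 9)(3 6)(4 7 8) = [10, 9, 2, 6, 7, 5, 3, 8, 4, 0, 1, 11]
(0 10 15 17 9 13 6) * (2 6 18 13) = (0 10 15 17 9 2 6)(13 18) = [10, 1, 6, 3, 4, 5, 0, 7, 8, 2, 15, 11, 12, 18, 14, 17, 16, 9, 13]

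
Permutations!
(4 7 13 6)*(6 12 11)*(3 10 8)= (3 10 8)(4 7 13 12 11 6)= [0, 1, 2, 10, 7, 5, 4, 13, 3, 9, 8, 6, 11, 12]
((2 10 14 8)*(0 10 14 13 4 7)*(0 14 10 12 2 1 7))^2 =(0 2 13)(1 14)(4 12 10)(7 8)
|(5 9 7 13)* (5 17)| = 5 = |(5 9 7 13 17)|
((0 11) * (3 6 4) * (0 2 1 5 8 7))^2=(0 2 5 7 11 1 8)(3 4 6)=((0 11 2 1 5 8 7)(3 6 4))^2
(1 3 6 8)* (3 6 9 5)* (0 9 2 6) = (0 9 5 3 2 6 8 1) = [9, 0, 6, 2, 4, 3, 8, 7, 1, 5]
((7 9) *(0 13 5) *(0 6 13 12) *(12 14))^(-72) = ((0 14 12)(5 6 13)(7 9))^(-72) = (14)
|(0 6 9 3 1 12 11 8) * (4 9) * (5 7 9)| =|(0 6 4 5 7 9 3 1 12 11 8)| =11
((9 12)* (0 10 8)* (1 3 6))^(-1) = (0 8 10)(1 6 3)(9 12)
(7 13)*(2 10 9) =(2 10 9)(7 13) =[0, 1, 10, 3, 4, 5, 6, 13, 8, 2, 9, 11, 12, 7]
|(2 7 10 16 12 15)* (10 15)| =3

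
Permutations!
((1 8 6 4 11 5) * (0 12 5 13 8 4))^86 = ((0 12 5 1 4 11 13 8 6))^86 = (0 11 12 13 5 8 1 6 4)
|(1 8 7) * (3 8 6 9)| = 6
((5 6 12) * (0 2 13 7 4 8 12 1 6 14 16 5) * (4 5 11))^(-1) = ((0 2 13 7 5 14 16 11 4 8 12)(1 6))^(-1) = (0 12 8 4 11 16 14 5 7 13 2)(1 6)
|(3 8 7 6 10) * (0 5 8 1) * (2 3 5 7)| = 9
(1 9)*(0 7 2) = (0 7 2)(1 9) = [7, 9, 0, 3, 4, 5, 6, 2, 8, 1]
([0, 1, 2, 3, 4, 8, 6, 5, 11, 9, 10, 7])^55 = [0, 1, 2, 3, 4, 7, 6, 11, 5, 9, 10, 8]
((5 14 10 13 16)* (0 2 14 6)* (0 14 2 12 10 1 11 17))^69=(0 13 6 11 12 16 14 17 10 5 1)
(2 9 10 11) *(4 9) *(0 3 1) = (0 3 1)(2 4 9 10 11) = [3, 0, 4, 1, 9, 5, 6, 7, 8, 10, 11, 2]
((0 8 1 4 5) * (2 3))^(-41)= ((0 8 1 4 5)(2 3))^(-41)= (0 5 4 1 8)(2 3)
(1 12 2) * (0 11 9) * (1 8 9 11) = (0 1 12 2 8 9) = [1, 12, 8, 3, 4, 5, 6, 7, 9, 0, 10, 11, 2]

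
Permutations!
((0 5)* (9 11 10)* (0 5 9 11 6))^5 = (0 6 9)(10 11)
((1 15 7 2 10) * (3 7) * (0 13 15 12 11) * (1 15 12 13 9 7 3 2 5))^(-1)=((0 9 7 5 1 13 12 11)(2 10 15))^(-1)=(0 11 12 13 1 5 7 9)(2 15 10)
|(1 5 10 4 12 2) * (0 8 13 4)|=9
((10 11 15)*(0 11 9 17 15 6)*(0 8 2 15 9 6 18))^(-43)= (0 18 11)(2 10 8 15 6)(9 17)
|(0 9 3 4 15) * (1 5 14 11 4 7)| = |(0 9 3 7 1 5 14 11 4 15)| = 10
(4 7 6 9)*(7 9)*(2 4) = (2 4 9)(6 7) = [0, 1, 4, 3, 9, 5, 7, 6, 8, 2]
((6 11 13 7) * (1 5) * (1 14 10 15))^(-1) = ((1 5 14 10 15)(6 11 13 7))^(-1) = (1 15 10 14 5)(6 7 13 11)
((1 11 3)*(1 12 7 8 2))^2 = (1 3 7 2 11 12 8)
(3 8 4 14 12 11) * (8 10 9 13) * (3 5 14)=(3 10 9 13 8 4)(5 14 12 11)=[0, 1, 2, 10, 3, 14, 6, 7, 4, 13, 9, 5, 11, 8, 12]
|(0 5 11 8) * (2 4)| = 4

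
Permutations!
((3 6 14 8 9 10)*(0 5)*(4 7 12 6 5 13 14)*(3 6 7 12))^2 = ((0 13 14 8 9 10 6 4 12 7 3 5))^2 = (0 14 9 6 12 3)(4 7 5 13 8 10)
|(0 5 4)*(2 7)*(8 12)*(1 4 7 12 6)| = 9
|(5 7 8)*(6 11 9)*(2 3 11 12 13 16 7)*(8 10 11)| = 8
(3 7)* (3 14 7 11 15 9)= (3 11 15 9)(7 14)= [0, 1, 2, 11, 4, 5, 6, 14, 8, 3, 10, 15, 12, 13, 7, 9]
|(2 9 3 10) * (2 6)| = 5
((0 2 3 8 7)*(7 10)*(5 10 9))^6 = (0 10 9 3)(2 7 5 8)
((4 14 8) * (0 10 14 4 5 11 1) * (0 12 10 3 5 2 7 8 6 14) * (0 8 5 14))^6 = (0 14)(1 5 2 10)(3 6)(7 8 12 11)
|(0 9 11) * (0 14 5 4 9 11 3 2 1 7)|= |(0 11 14 5 4 9 3 2 1 7)|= 10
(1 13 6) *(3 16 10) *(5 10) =(1 13 6)(3 16 5 10) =[0, 13, 2, 16, 4, 10, 1, 7, 8, 9, 3, 11, 12, 6, 14, 15, 5]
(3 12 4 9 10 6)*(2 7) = (2 7)(3 12 4 9 10 6) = [0, 1, 7, 12, 9, 5, 3, 2, 8, 10, 6, 11, 4]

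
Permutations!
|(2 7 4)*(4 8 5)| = |(2 7 8 5 4)| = 5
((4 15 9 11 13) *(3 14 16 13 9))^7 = (3 14 16 13 4 15)(9 11)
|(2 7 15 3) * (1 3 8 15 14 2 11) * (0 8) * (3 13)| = |(0 8 15)(1 13 3 11)(2 7 14)| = 12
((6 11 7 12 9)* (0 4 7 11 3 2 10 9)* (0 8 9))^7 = (0 3 8 4 2 9 7 10 6 12)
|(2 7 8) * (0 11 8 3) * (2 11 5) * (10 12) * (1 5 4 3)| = |(0 4 3)(1 5 2 7)(8 11)(10 12)| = 12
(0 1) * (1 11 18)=[11, 0, 2, 3, 4, 5, 6, 7, 8, 9, 10, 18, 12, 13, 14, 15, 16, 17, 1]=(0 11 18 1)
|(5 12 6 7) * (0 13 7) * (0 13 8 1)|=15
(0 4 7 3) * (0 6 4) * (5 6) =(3 5 6 4 7) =[0, 1, 2, 5, 7, 6, 4, 3]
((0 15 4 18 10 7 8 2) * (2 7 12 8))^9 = (18)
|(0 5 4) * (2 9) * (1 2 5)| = |(0 1 2 9 5 4)| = 6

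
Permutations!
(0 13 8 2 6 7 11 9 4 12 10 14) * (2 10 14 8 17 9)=[13, 1, 6, 3, 12, 5, 7, 11, 10, 4, 8, 2, 14, 17, 0, 15, 16, 9]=(0 13 17 9 4 12 14)(2 6 7 11)(8 10)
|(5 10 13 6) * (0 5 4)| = 6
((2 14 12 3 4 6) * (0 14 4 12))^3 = (0 14)(3 12)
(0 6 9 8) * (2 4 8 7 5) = [6, 1, 4, 3, 8, 2, 9, 5, 0, 7] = (0 6 9 7 5 2 4 8)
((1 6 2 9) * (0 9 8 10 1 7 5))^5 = ((0 9 7 5)(1 6 2 8 10))^5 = (10)(0 9 7 5)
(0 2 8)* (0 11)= [2, 1, 8, 3, 4, 5, 6, 7, 11, 9, 10, 0]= (0 2 8 11)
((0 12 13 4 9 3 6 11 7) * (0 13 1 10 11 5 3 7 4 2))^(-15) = ((0 12 1 10 11 4 9 7 13 2)(3 6 5))^(-15) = (0 4)(1 7)(2 11)(9 12)(10 13)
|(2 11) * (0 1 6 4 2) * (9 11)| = 7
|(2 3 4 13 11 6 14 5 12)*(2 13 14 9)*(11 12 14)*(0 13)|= |(0 13 12)(2 3 4 11 6 9)(5 14)|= 6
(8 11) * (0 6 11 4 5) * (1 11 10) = (0 6 10 1 11 8 4 5) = [6, 11, 2, 3, 5, 0, 10, 7, 4, 9, 1, 8]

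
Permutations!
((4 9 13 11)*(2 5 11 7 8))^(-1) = (2 8 7 13 9 4 11 5)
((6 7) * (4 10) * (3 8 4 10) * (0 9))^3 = ((10)(0 9)(3 8 4)(6 7))^3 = (10)(0 9)(6 7)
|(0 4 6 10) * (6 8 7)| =6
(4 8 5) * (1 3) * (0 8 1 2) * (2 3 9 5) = (0 8 2)(1 9 5 4) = [8, 9, 0, 3, 1, 4, 6, 7, 2, 5]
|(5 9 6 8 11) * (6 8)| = 4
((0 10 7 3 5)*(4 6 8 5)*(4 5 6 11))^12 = ((0 10 7 3 5)(4 11)(6 8))^12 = (11)(0 7 5 10 3)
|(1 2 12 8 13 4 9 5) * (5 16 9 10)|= 8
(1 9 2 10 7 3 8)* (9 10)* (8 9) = (1 10 7 3 9 2 8) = [0, 10, 8, 9, 4, 5, 6, 3, 1, 2, 7]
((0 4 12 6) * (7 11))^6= (0 12)(4 6)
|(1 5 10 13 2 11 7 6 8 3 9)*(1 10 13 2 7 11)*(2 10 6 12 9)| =10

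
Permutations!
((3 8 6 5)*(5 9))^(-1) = (3 5 9 6 8)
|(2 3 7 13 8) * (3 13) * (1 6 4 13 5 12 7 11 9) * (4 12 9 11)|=11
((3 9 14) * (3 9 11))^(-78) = (14)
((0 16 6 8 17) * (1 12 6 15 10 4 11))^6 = ((0 16 15 10 4 11 1 12 6 8 17))^6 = (0 1 16 12 15 6 10 8 4 17 11)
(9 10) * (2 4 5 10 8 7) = [0, 1, 4, 3, 5, 10, 6, 2, 7, 8, 9] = (2 4 5 10 9 8 7)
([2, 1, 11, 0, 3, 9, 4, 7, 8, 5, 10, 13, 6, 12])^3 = (0 13 4 2 12 3 11 6)(5 9)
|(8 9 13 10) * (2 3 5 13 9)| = 6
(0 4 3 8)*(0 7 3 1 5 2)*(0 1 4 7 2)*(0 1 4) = [7, 5, 4, 8, 0, 1, 6, 3, 2] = (0 7 3 8 2 4)(1 5)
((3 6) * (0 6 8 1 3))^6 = ((0 6)(1 3 8))^6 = (8)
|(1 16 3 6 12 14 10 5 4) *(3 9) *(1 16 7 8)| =9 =|(1 7 8)(3 6 12 14 10 5 4 16 9)|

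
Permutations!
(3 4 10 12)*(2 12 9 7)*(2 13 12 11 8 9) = (2 11 8 9 7 13 12 3 4 10) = [0, 1, 11, 4, 10, 5, 6, 13, 9, 7, 2, 8, 3, 12]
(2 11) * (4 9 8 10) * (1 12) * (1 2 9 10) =[0, 12, 11, 3, 10, 5, 6, 7, 1, 8, 4, 9, 2] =(1 12 2 11 9 8)(4 10)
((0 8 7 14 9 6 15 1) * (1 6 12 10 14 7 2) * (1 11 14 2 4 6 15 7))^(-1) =((15)(0 8 4 6 7 1)(2 11 14 9 12 10))^(-1) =(15)(0 1 7 6 4 8)(2 10 12 9 14 11)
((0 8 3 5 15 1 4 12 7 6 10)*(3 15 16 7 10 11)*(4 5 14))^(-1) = ((0 8 15 1 5 16 7 6 11 3 14 4 12 10))^(-1) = (0 10 12 4 14 3 11 6 7 16 5 1 15 8)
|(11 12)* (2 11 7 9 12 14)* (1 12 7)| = 6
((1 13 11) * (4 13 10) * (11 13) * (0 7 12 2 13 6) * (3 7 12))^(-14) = ((0 12 2 13 6)(1 10 4 11)(3 7))^(-14) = (0 12 2 13 6)(1 4)(10 11)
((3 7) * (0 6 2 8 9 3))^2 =((0 6 2 8 9 3 7))^2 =(0 2 9 7 6 8 3)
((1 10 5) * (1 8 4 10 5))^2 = ((1 5 8 4 10))^2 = (1 8 10 5 4)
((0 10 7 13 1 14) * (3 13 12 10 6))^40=((0 6 3 13 1 14)(7 12 10))^40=(0 1 3)(6 14 13)(7 12 10)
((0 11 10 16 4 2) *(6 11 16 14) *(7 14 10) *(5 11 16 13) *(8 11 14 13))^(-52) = ((0 8 11 7 13 5 14 6 16 4 2))^(-52) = (0 7 14 4 8 13 6 2 11 5 16)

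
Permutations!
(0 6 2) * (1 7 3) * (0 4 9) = (0 6 2 4 9)(1 7 3) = [6, 7, 4, 1, 9, 5, 2, 3, 8, 0]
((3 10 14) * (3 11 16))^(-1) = ((3 10 14 11 16))^(-1) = (3 16 11 14 10)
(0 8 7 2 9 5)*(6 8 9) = [9, 1, 6, 3, 4, 0, 8, 2, 7, 5] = (0 9 5)(2 6 8 7)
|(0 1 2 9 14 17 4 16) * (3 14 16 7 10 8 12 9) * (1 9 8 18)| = |(0 9 16)(1 2 3 14 17 4 7 10 18)(8 12)| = 18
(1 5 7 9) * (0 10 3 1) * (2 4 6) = (0 10 3 1 5 7 9)(2 4 6) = [10, 5, 4, 1, 6, 7, 2, 9, 8, 0, 3]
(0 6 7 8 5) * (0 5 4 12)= [6, 1, 2, 3, 12, 5, 7, 8, 4, 9, 10, 11, 0]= (0 6 7 8 4 12)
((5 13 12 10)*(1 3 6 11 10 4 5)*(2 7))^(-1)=((1 3 6 11 10)(2 7)(4 5 13 12))^(-1)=(1 10 11 6 3)(2 7)(4 12 13 5)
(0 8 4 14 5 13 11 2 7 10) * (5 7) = (0 8 4 14 7 10)(2 5 13 11) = [8, 1, 5, 3, 14, 13, 6, 10, 4, 9, 0, 2, 12, 11, 7]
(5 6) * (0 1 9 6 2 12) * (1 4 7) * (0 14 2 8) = [4, 9, 12, 3, 7, 8, 5, 1, 0, 6, 10, 11, 14, 13, 2] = (0 4 7 1 9 6 5 8)(2 12 14)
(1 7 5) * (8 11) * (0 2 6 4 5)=[2, 7, 6, 3, 5, 1, 4, 0, 11, 9, 10, 8]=(0 2 6 4 5 1 7)(8 11)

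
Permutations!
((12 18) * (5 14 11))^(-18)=((5 14 11)(12 18))^(-18)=(18)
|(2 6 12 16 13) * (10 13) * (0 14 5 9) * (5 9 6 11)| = |(0 14 9)(2 11 5 6 12 16 10 13)| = 24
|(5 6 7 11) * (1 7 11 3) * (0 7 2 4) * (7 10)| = |(0 10 7 3 1 2 4)(5 6 11)| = 21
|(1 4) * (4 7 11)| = |(1 7 11 4)| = 4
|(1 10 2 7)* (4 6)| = 4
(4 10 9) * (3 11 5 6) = [0, 1, 2, 11, 10, 6, 3, 7, 8, 4, 9, 5] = (3 11 5 6)(4 10 9)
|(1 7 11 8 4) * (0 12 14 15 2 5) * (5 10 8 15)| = |(0 12 14 5)(1 7 11 15 2 10 8 4)| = 8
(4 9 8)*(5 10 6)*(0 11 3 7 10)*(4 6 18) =(0 11 3 7 10 18 4 9 8 6 5) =[11, 1, 2, 7, 9, 0, 5, 10, 6, 8, 18, 3, 12, 13, 14, 15, 16, 17, 4]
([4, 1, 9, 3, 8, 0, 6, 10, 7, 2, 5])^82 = [10, 1, 2, 3, 5, 7, 6, 4, 0, 9, 8]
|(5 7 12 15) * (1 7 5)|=|(1 7 12 15)|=4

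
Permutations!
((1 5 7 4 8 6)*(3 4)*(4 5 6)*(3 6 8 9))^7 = ((1 8 4 9 3 5 7 6))^7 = (1 6 7 5 3 9 4 8)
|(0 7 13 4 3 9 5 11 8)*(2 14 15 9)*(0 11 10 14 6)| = 70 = |(0 7 13 4 3 2 6)(5 10 14 15 9)(8 11)|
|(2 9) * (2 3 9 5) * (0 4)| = 2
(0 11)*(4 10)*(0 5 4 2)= [11, 1, 0, 3, 10, 4, 6, 7, 8, 9, 2, 5]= (0 11 5 4 10 2)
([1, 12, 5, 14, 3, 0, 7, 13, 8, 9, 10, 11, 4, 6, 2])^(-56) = (14)(6 7 13)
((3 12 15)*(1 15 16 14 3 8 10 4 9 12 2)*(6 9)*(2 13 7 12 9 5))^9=((1 15 8 10 4 6 5 2)(3 13 7 12 16 14))^9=(1 15 8 10 4 6 5 2)(3 12)(7 14)(13 16)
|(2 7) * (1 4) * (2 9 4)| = |(1 2 7 9 4)| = 5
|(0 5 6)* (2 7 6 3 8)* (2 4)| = |(0 5 3 8 4 2 7 6)| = 8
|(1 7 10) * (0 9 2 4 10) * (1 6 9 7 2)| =6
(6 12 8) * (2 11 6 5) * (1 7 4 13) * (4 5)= (1 7 5 2 11 6 12 8 4 13)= [0, 7, 11, 3, 13, 2, 12, 5, 4, 9, 10, 6, 8, 1]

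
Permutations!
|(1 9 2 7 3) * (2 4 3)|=|(1 9 4 3)(2 7)|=4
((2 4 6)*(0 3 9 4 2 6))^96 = ((0 3 9 4))^96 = (9)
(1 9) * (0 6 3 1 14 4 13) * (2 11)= (0 6 3 1 9 14 4 13)(2 11)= [6, 9, 11, 1, 13, 5, 3, 7, 8, 14, 10, 2, 12, 0, 4]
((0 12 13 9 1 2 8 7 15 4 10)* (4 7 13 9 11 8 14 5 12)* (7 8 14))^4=(0 4 10)(1 8 5 2 13 12 7 11 9 15 14)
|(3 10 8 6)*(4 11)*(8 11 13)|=7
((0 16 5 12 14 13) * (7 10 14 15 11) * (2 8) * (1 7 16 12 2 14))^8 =(0 14 2 16 15)(1 10 7)(5 11 12 13 8)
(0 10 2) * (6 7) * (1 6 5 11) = (0 10 2)(1 6 7 5 11) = [10, 6, 0, 3, 4, 11, 7, 5, 8, 9, 2, 1]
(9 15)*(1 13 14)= (1 13 14)(9 15)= [0, 13, 2, 3, 4, 5, 6, 7, 8, 15, 10, 11, 12, 14, 1, 9]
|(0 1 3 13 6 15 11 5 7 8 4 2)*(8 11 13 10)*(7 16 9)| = 105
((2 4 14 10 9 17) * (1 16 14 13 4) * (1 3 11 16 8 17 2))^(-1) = ((1 8 17)(2 3 11 16 14 10 9)(4 13))^(-1) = (1 17 8)(2 9 10 14 16 11 3)(4 13)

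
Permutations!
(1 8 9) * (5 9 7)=(1 8 7 5 9)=[0, 8, 2, 3, 4, 9, 6, 5, 7, 1]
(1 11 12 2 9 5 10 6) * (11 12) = (1 12 2 9 5 10 6) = [0, 12, 9, 3, 4, 10, 1, 7, 8, 5, 6, 11, 2]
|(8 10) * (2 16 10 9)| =|(2 16 10 8 9)| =5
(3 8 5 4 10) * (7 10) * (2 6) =(2 6)(3 8 5 4 7 10) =[0, 1, 6, 8, 7, 4, 2, 10, 5, 9, 3]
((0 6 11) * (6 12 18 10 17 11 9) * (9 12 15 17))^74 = (0 17)(6 9 10 18 12)(11 15)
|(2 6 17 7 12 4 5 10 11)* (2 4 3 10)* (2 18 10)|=30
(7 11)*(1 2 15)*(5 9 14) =[0, 2, 15, 3, 4, 9, 6, 11, 8, 14, 10, 7, 12, 13, 5, 1] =(1 2 15)(5 9 14)(7 11)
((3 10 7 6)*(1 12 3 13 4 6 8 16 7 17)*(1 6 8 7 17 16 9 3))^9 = (17)(1 12)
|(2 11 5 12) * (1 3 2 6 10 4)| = |(1 3 2 11 5 12 6 10 4)| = 9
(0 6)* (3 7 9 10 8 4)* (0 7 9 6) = (3 9 10 8 4)(6 7) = [0, 1, 2, 9, 3, 5, 7, 6, 4, 10, 8]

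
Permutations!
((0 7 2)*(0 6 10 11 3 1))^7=(0 1 3 11 10 6 2 7)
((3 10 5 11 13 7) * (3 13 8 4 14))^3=((3 10 5 11 8 4 14)(7 13))^3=(3 11 14 5 4 10 8)(7 13)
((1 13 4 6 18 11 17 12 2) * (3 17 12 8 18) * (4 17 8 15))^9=(1 11 3 15)(2 18 6 17)(4 13 12 8)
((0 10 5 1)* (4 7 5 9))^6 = (0 1 5 7 4 9 10)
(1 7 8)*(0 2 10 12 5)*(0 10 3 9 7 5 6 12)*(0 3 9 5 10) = (0 2 9 7 8 1 10 3 5)(6 12) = [2, 10, 9, 5, 4, 0, 12, 8, 1, 7, 3, 11, 6]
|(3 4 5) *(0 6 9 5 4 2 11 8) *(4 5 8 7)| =12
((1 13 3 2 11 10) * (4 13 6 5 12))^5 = ((1 6 5 12 4 13 3 2 11 10))^5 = (1 13)(2 5)(3 6)(4 10)(11 12)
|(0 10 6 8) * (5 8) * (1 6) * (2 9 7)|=|(0 10 1 6 5 8)(2 9 7)|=6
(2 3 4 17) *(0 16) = (0 16)(2 3 4 17) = [16, 1, 3, 4, 17, 5, 6, 7, 8, 9, 10, 11, 12, 13, 14, 15, 0, 2]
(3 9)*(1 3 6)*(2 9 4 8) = (1 3 4 8 2 9 6) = [0, 3, 9, 4, 8, 5, 1, 7, 2, 6]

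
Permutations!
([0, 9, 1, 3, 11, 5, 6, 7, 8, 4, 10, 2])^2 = (1 4 2 9 11)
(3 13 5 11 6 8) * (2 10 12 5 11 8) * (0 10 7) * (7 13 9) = (0 10 12 5 8 3 9 7)(2 13 11 6) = [10, 1, 13, 9, 4, 8, 2, 0, 3, 7, 12, 6, 5, 11]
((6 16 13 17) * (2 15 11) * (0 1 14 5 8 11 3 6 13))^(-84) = ((0 1 14 5 8 11 2 15 3 6 16)(13 17))^(-84) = (17)(0 8 3 1 11 6 14 2 16 5 15)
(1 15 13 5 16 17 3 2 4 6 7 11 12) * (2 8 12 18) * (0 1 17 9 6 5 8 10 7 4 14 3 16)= (0 1 15 13 8 12 17 16 9 6 4 5)(2 14 3 10 7 11 18)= [1, 15, 14, 10, 5, 0, 4, 11, 12, 6, 7, 18, 17, 8, 3, 13, 9, 16, 2]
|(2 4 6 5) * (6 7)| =|(2 4 7 6 5)| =5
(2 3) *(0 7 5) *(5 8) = [7, 1, 3, 2, 4, 0, 6, 8, 5] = (0 7 8 5)(2 3)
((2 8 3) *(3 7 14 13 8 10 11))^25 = ((2 10 11 3)(7 14 13 8))^25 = (2 10 11 3)(7 14 13 8)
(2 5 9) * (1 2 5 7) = (1 2 7)(5 9) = [0, 2, 7, 3, 4, 9, 6, 1, 8, 5]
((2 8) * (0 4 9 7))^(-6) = ((0 4 9 7)(2 8))^(-6) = (0 9)(4 7)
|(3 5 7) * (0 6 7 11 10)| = 7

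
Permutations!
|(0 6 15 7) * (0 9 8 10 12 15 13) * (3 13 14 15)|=11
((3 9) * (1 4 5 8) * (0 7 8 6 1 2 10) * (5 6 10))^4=((0 7 8 2 5 10)(1 4 6)(3 9))^4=(0 5 8)(1 4 6)(2 7 10)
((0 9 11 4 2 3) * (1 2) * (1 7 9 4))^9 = ((0 4 7 9 11 1 2 3))^9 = (0 4 7 9 11 1 2 3)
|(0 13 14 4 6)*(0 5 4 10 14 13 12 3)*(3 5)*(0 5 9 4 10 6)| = 20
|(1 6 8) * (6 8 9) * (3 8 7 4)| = |(1 7 4 3 8)(6 9)| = 10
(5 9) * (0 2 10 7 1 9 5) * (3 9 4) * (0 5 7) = (0 2 10)(1 4 3 9 5 7) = [2, 4, 10, 9, 3, 7, 6, 1, 8, 5, 0]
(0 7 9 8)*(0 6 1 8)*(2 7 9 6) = [9, 8, 7, 3, 4, 5, 1, 6, 2, 0] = (0 9)(1 8 2 7 6)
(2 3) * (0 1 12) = (0 1 12)(2 3) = [1, 12, 3, 2, 4, 5, 6, 7, 8, 9, 10, 11, 0]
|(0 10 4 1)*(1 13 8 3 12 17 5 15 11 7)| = 13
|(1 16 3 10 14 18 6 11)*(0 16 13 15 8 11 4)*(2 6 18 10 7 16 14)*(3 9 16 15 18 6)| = |(0 14 10 2 3 7 15 8 11 1 13 18 6 4)(9 16)| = 14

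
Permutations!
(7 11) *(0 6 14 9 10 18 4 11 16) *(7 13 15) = (0 6 14 9 10 18 4 11 13 15 7 16) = [6, 1, 2, 3, 11, 5, 14, 16, 8, 10, 18, 13, 12, 15, 9, 7, 0, 17, 4]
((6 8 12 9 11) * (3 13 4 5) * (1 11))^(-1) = ((1 11 6 8 12 9)(3 13 4 5))^(-1) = (1 9 12 8 6 11)(3 5 4 13)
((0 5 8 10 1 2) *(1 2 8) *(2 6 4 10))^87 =(10)(0 1 2 5 8) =((0 5 1 8 2)(4 10 6))^87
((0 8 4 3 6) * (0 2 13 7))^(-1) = (0 7 13 2 6 3 4 8) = ((0 8 4 3 6 2 13 7))^(-1)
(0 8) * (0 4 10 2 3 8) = (2 3 8 4 10) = [0, 1, 3, 8, 10, 5, 6, 7, 4, 9, 2]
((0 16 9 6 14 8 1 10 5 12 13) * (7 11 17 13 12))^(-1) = (0 13 17 11 7 5 10 1 8 14 6 9 16)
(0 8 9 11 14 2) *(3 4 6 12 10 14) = [8, 1, 0, 4, 6, 5, 12, 7, 9, 11, 14, 3, 10, 13, 2] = (0 8 9 11 3 4 6 12 10 14 2)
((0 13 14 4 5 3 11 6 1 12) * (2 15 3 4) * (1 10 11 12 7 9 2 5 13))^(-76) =((0 1 7 9 2 15 3 12)(4 13 14 5)(6 10 11))^(-76) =(0 2)(1 15)(3 7)(6 11 10)(9 12)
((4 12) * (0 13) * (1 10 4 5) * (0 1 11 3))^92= (0 1 4 5 3 13 10 12 11)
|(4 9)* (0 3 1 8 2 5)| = 6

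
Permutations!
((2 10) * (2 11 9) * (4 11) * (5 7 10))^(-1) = ((2 5 7 10 4 11 9))^(-1) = (2 9 11 4 10 7 5)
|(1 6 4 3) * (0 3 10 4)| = 4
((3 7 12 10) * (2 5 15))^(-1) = (2 15 5)(3 10 12 7)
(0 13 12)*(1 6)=(0 13 12)(1 6)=[13, 6, 2, 3, 4, 5, 1, 7, 8, 9, 10, 11, 0, 12]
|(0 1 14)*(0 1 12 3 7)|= 4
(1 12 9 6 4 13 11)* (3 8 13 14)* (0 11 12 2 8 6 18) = (0 11 1 2 8 13 12 9 18)(3 6 4 14) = [11, 2, 8, 6, 14, 5, 4, 7, 13, 18, 10, 1, 9, 12, 3, 15, 16, 17, 0]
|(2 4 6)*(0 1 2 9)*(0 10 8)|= 8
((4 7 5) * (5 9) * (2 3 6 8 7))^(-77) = ((2 3 6 8 7 9 5 4))^(-77) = (2 8 5 3 7 4 6 9)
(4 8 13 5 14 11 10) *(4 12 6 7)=(4 8 13 5 14 11 10 12 6 7)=[0, 1, 2, 3, 8, 14, 7, 4, 13, 9, 12, 10, 6, 5, 11]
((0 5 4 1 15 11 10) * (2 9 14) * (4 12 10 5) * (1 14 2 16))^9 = (0 10 12 5 11 15 1 16 14 4)(2 9)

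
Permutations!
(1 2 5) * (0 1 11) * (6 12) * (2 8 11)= [1, 8, 5, 3, 4, 2, 12, 7, 11, 9, 10, 0, 6]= (0 1 8 11)(2 5)(6 12)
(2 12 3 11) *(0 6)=[6, 1, 12, 11, 4, 5, 0, 7, 8, 9, 10, 2, 3]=(0 6)(2 12 3 11)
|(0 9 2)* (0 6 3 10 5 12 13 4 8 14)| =12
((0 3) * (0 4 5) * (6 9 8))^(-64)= ((0 3 4 5)(6 9 8))^(-64)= (6 8 9)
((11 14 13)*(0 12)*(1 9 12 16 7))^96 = (16)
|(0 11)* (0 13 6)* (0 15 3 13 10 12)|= 4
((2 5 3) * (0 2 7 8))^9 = (0 3)(2 7)(5 8)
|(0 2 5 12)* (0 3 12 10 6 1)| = 6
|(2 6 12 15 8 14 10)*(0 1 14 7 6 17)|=30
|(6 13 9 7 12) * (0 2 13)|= 7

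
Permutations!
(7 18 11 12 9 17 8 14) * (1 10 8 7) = (1 10 8 14)(7 18 11 12 9 17) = [0, 10, 2, 3, 4, 5, 6, 18, 14, 17, 8, 12, 9, 13, 1, 15, 16, 7, 11]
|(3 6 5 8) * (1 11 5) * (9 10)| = 6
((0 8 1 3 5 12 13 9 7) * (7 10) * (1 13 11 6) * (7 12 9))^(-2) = (0 13)(1 11 10 5)(3 6 12 9)(7 8)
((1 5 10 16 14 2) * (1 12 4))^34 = (1 10 14 12)(2 4 5 16)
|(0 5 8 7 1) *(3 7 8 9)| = |(0 5 9 3 7 1)| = 6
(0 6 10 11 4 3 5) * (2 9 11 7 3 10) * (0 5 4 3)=(0 6 2 9 11 3 4 10 7)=[6, 1, 9, 4, 10, 5, 2, 0, 8, 11, 7, 3]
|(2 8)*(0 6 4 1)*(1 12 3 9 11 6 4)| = 8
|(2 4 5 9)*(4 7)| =|(2 7 4 5 9)| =5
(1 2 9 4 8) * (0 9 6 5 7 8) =(0 9 4)(1 2 6 5 7 8) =[9, 2, 6, 3, 0, 7, 5, 8, 1, 4]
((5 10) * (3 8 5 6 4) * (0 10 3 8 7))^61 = ((0 10 6 4 8 5 3 7))^61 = (0 5 6 7 8 10 3 4)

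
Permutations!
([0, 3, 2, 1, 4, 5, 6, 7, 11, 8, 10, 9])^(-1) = [0, 3, 2, 1, 4, 5, 6, 7, 9, 11, 10, 8]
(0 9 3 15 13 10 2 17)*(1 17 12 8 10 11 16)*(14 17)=[9, 14, 12, 15, 4, 5, 6, 7, 10, 3, 2, 16, 8, 11, 17, 13, 1, 0]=(0 9 3 15 13 11 16 1 14 17)(2 12 8 10)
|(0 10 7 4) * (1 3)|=4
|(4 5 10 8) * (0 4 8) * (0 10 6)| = 4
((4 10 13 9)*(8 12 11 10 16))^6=(4 13 11 8)(9 10 12 16)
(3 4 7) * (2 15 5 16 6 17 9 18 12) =(2 15 5 16 6 17 9 18 12)(3 4 7) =[0, 1, 15, 4, 7, 16, 17, 3, 8, 18, 10, 11, 2, 13, 14, 5, 6, 9, 12]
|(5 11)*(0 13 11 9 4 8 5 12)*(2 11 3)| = |(0 13 3 2 11 12)(4 8 5 9)| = 12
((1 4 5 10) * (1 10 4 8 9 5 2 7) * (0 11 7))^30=((0 11 7 1 8 9 5 4 2))^30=(0 1 5)(2 7 9)(4 11 8)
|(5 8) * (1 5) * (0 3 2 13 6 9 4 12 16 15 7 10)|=12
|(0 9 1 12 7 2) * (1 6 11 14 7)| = |(0 9 6 11 14 7 2)(1 12)| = 14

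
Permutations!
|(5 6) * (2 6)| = |(2 6 5)| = 3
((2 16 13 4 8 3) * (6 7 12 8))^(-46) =((2 16 13 4 6 7 12 8 3))^(-46) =(2 3 8 12 7 6 4 13 16)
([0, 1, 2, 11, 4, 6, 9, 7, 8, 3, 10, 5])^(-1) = (3 9 6 5 11)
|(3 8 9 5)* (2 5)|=5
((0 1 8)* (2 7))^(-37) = (0 8 1)(2 7)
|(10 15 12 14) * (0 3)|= |(0 3)(10 15 12 14)|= 4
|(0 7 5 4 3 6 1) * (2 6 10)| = |(0 7 5 4 3 10 2 6 1)| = 9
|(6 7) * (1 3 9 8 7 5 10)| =8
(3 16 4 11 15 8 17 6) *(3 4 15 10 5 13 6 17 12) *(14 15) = (17)(3 16 14 15 8 12)(4 11 10 5 13 6) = [0, 1, 2, 16, 11, 13, 4, 7, 12, 9, 5, 10, 3, 6, 15, 8, 14, 17]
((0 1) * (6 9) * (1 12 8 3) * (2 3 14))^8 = (0 12 8 14 2 3 1)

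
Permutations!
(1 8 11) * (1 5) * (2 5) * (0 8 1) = (0 8 11 2 5) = [8, 1, 5, 3, 4, 0, 6, 7, 11, 9, 10, 2]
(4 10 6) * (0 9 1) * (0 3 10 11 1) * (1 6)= (0 9)(1 3 10)(4 11 6)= [9, 3, 2, 10, 11, 5, 4, 7, 8, 0, 1, 6]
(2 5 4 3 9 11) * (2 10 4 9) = (2 5 9 11 10 4 3) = [0, 1, 5, 2, 3, 9, 6, 7, 8, 11, 4, 10]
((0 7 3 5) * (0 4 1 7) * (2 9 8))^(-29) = ((1 7 3 5 4)(2 9 8))^(-29) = (1 7 3 5 4)(2 9 8)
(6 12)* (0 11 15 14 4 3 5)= (0 11 15 14 4 3 5)(6 12)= [11, 1, 2, 5, 3, 0, 12, 7, 8, 9, 10, 15, 6, 13, 4, 14]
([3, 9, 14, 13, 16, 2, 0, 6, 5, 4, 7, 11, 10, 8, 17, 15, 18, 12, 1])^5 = (18)(0 2 7 8 12 3 14 6 5 10 13 17)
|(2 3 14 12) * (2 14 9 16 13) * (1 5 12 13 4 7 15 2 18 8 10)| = |(1 5 12 14 13 18 8 10)(2 3 9 16 4 7 15)| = 56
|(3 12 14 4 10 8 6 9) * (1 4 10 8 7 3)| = 5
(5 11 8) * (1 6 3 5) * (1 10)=(1 6 3 5 11 8 10)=[0, 6, 2, 5, 4, 11, 3, 7, 10, 9, 1, 8]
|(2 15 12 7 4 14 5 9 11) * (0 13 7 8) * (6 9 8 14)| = 13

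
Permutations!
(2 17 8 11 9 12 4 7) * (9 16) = [0, 1, 17, 3, 7, 5, 6, 2, 11, 12, 10, 16, 4, 13, 14, 15, 9, 8] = (2 17 8 11 16 9 12 4 7)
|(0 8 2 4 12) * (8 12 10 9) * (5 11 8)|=|(0 12)(2 4 10 9 5 11 8)|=14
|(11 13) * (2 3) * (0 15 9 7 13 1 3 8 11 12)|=30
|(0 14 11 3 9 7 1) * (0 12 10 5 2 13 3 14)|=18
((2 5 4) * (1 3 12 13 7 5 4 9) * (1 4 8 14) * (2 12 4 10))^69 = ((1 3 4 12 13 7 5 9 10 2 8 14))^69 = (1 2 5 12)(3 8 9 13)(4 14 10 7)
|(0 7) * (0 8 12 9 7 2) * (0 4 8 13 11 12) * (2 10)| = |(0 10 2 4 8)(7 13 11 12 9)| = 5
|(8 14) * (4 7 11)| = 6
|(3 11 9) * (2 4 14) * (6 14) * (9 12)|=4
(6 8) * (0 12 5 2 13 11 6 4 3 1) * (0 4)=[12, 4, 13, 1, 3, 2, 8, 7, 0, 9, 10, 6, 5, 11]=(0 12 5 2 13 11 6 8)(1 4 3)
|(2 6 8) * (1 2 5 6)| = |(1 2)(5 6 8)| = 6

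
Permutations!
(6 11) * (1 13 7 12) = [0, 13, 2, 3, 4, 5, 11, 12, 8, 9, 10, 6, 1, 7] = (1 13 7 12)(6 11)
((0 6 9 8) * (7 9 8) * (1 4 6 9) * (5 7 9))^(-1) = (9)(0 8 6 4 1 7 5) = ((9)(0 5 7 1 4 6 8))^(-1)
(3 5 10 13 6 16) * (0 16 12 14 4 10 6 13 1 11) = (0 16 3 5 6 12 14 4 10 1 11) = [16, 11, 2, 5, 10, 6, 12, 7, 8, 9, 1, 0, 14, 13, 4, 15, 3]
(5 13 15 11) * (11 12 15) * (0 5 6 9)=(0 5 13 11 6 9)(12 15)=[5, 1, 2, 3, 4, 13, 9, 7, 8, 0, 10, 6, 15, 11, 14, 12]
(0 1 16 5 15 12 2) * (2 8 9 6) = (0 1 16 5 15 12 8 9 6 2) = [1, 16, 0, 3, 4, 15, 2, 7, 9, 6, 10, 11, 8, 13, 14, 12, 5]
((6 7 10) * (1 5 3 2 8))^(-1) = (1 8 2 3 5)(6 10 7)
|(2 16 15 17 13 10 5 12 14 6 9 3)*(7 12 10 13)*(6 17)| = 12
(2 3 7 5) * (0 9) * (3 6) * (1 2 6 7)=(0 9)(1 2 7 5 6 3)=[9, 2, 7, 1, 4, 6, 3, 5, 8, 0]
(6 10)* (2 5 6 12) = (2 5 6 10 12) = [0, 1, 5, 3, 4, 6, 10, 7, 8, 9, 12, 11, 2]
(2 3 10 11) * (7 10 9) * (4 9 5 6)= (2 3 5 6 4 9 7 10 11)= [0, 1, 3, 5, 9, 6, 4, 10, 8, 7, 11, 2]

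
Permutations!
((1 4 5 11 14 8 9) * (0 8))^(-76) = (0 4)(1 14)(5 8)(9 11)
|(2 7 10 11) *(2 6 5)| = |(2 7 10 11 6 5)| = 6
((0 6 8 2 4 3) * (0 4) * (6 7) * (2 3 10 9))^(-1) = ((0 7 6 8 3 4 10 9 2))^(-1) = (0 2 9 10 4 3 8 6 7)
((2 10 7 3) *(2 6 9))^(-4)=((2 10 7 3 6 9))^(-4)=(2 7 6)(3 9 10)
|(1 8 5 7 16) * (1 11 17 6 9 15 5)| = 8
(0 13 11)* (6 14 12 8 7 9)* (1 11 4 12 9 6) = (0 13 4 12 8 7 6 14 9 1 11) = [13, 11, 2, 3, 12, 5, 14, 6, 7, 1, 10, 0, 8, 4, 9]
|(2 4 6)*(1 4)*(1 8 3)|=6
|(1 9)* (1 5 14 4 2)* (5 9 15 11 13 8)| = 9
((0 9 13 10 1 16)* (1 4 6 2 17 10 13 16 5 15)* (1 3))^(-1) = (0 16 9)(1 3 15 5)(2 6 4 10 17)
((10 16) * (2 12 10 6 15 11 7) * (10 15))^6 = ((2 12 15 11 7)(6 10 16))^6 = (16)(2 12 15 11 7)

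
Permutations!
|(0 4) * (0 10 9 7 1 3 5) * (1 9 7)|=8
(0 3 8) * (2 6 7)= (0 3 8)(2 6 7)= [3, 1, 6, 8, 4, 5, 7, 2, 0]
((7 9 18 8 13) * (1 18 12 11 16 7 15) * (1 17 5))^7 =(18)(7 12 16 9 11)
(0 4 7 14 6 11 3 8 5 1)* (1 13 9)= (0 4 7 14 6 11 3 8 5 13 9 1)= [4, 0, 2, 8, 7, 13, 11, 14, 5, 1, 10, 3, 12, 9, 6]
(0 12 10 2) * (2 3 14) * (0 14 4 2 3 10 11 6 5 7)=(0 12 11 6 5 7)(2 14 3 4)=[12, 1, 14, 4, 2, 7, 5, 0, 8, 9, 10, 6, 11, 13, 3]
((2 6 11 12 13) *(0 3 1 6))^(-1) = ((0 3 1 6 11 12 13 2))^(-1) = (0 2 13 12 11 6 1 3)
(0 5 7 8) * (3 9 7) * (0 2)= (0 5 3 9 7 8 2)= [5, 1, 0, 9, 4, 3, 6, 8, 2, 7]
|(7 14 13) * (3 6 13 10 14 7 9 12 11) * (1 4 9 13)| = 14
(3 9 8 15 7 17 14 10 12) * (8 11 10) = (3 9 11 10 12)(7 17 14 8 15) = [0, 1, 2, 9, 4, 5, 6, 17, 15, 11, 12, 10, 3, 13, 8, 7, 16, 14]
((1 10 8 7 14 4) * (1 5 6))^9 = ((1 10 8 7 14 4 5 6))^9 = (1 10 8 7 14 4 5 6)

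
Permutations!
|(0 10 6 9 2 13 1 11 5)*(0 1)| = 6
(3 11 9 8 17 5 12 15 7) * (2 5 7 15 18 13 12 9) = [0, 1, 5, 11, 4, 9, 6, 3, 17, 8, 10, 2, 18, 12, 14, 15, 16, 7, 13] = (2 5 9 8 17 7 3 11)(12 18 13)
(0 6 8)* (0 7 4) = (0 6 8 7 4) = [6, 1, 2, 3, 0, 5, 8, 4, 7]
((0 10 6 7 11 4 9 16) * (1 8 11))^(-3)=(0 4 1 10 9 8 6 16 11 7)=((0 10 6 7 1 8 11 4 9 16))^(-3)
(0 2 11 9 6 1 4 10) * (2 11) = (0 11 9 6 1 4 10) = [11, 4, 2, 3, 10, 5, 1, 7, 8, 6, 0, 9]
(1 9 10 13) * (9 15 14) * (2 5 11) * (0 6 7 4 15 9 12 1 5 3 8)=(0 6 7 4 15 14 12 1 9 10 13 5 11 2 3 8)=[6, 9, 3, 8, 15, 11, 7, 4, 0, 10, 13, 2, 1, 5, 12, 14]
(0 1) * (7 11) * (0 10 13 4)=(0 1 10 13 4)(7 11)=[1, 10, 2, 3, 0, 5, 6, 11, 8, 9, 13, 7, 12, 4]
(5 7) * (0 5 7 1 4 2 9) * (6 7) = (0 5 1 4 2 9)(6 7) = [5, 4, 9, 3, 2, 1, 7, 6, 8, 0]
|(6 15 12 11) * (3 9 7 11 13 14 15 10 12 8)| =11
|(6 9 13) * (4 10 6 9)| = |(4 10 6)(9 13)| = 6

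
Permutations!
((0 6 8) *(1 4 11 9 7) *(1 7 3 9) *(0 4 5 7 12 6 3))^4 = ((0 3 9)(1 5 7 12 6 8 4 11))^4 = (0 3 9)(1 6)(4 7)(5 8)(11 12)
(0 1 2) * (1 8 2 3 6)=(0 8 2)(1 3 6)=[8, 3, 0, 6, 4, 5, 1, 7, 2]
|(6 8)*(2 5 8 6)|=|(2 5 8)|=3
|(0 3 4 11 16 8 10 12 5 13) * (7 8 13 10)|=|(0 3 4 11 16 13)(5 10 12)(7 8)|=6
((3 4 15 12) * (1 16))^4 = ((1 16)(3 4 15 12))^4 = (16)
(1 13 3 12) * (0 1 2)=(0 1 13 3 12 2)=[1, 13, 0, 12, 4, 5, 6, 7, 8, 9, 10, 11, 2, 3]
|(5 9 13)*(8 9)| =|(5 8 9 13)| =4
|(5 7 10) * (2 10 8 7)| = 6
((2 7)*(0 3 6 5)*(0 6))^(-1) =(0 3)(2 7)(5 6)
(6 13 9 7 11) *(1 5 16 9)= (1 5 16 9 7 11 6 13)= [0, 5, 2, 3, 4, 16, 13, 11, 8, 7, 10, 6, 12, 1, 14, 15, 9]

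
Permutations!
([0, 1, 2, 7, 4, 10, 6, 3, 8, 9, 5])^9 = [0, 1, 2, 7, 4, 10, 6, 3, 8, 9, 5]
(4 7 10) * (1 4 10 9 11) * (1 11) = (11)(1 4 7 9) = [0, 4, 2, 3, 7, 5, 6, 9, 8, 1, 10, 11]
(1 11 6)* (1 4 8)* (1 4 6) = [0, 11, 2, 3, 8, 5, 6, 7, 4, 9, 10, 1] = (1 11)(4 8)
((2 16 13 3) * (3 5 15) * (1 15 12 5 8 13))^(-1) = (1 16 2 3 15)(5 12)(8 13)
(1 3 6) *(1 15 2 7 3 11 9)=(1 11 9)(2 7 3 6 15)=[0, 11, 7, 6, 4, 5, 15, 3, 8, 1, 10, 9, 12, 13, 14, 2]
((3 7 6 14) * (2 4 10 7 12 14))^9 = ((2 4 10 7 6)(3 12 14))^9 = (14)(2 6 7 10 4)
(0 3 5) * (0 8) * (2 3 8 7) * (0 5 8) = (2 3 8 5 7) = [0, 1, 3, 8, 4, 7, 6, 2, 5]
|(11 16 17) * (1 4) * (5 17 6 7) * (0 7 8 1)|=10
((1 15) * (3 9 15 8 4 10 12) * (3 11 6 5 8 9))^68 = ((1 9 15)(4 10 12 11 6 5 8))^68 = (1 15 9)(4 5 11 10 8 6 12)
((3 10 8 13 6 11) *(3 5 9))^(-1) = (3 9 5 11 6 13 8 10)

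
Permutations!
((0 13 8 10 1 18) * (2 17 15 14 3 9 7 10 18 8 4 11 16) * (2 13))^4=(0 14 10)(1 2 3)(7 18 15)(8 17 9)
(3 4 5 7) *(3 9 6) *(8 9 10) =[0, 1, 2, 4, 5, 7, 3, 10, 9, 6, 8] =(3 4 5 7 10 8 9 6)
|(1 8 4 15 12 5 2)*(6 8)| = 8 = |(1 6 8 4 15 12 5 2)|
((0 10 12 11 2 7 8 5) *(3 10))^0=(12)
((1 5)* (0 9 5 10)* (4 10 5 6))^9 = ((0 9 6 4 10)(1 5))^9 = (0 10 4 6 9)(1 5)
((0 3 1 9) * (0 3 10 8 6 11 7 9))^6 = ((0 10 8 6 11 7 9 3 1))^6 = (0 9 6)(1 7 8)(3 11 10)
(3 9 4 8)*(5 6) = (3 9 4 8)(5 6) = [0, 1, 2, 9, 8, 6, 5, 7, 3, 4]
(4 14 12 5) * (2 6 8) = (2 6 8)(4 14 12 5) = [0, 1, 6, 3, 14, 4, 8, 7, 2, 9, 10, 11, 5, 13, 12]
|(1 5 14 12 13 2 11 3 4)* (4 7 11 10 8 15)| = 30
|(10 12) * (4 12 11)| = 4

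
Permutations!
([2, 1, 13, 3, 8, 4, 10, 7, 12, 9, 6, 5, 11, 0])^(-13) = (0 13 2)(4 12 5 8 11)(6 10)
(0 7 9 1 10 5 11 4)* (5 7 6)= [6, 10, 2, 3, 0, 11, 5, 9, 8, 1, 7, 4]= (0 6 5 11 4)(1 10 7 9)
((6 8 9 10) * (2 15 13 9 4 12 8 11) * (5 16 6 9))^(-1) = ((2 15 13 5 16 6 11)(4 12 8)(9 10))^(-1) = (2 11 6 16 5 13 15)(4 8 12)(9 10)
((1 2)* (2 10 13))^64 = (13)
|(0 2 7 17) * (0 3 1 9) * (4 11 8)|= 21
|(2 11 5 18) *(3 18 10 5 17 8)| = 6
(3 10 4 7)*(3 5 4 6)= (3 10 6)(4 7 5)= [0, 1, 2, 10, 7, 4, 3, 5, 8, 9, 6]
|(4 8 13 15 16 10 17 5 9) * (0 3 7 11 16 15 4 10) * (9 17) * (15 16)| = 6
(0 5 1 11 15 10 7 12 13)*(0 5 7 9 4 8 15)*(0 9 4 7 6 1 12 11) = [6, 0, 2, 3, 8, 12, 1, 11, 15, 7, 4, 9, 13, 5, 14, 10] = (0 6 1)(4 8 15 10)(5 12 13)(7 11 9)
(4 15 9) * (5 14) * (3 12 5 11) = (3 12 5 14 11)(4 15 9) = [0, 1, 2, 12, 15, 14, 6, 7, 8, 4, 10, 3, 5, 13, 11, 9]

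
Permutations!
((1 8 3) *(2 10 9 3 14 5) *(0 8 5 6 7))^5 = ((0 8 14 6 7)(1 5 2 10 9 3))^5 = (14)(1 3 9 10 2 5)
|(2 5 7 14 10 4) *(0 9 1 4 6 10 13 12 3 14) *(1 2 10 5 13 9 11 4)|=42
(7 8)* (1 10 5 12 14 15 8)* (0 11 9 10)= (0 11 9 10 5 12 14 15 8 7 1)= [11, 0, 2, 3, 4, 12, 6, 1, 7, 10, 5, 9, 14, 13, 15, 8]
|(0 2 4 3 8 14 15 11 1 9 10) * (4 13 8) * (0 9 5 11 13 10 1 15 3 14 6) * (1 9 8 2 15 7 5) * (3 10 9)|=33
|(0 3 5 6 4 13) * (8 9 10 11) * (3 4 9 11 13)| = 8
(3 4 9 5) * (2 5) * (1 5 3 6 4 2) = (1 5 6 4 9)(2 3) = [0, 5, 3, 2, 9, 6, 4, 7, 8, 1]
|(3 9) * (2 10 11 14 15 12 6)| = 14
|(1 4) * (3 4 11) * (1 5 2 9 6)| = |(1 11 3 4 5 2 9 6)| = 8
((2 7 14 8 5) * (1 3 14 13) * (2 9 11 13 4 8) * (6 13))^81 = (1 11 8 2)(3 6 5 7)(4 14 13 9)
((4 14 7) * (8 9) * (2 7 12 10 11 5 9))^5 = ((2 7 4 14 12 10 11 5 9 8))^5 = (2 10)(4 5)(7 11)(8 12)(9 14)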